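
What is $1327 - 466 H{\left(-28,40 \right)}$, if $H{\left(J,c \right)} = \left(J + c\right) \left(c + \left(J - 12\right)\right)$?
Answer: $1327$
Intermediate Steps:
$H{\left(J,c \right)} = \left(J + c\right) \left(-12 + J + c\right)$ ($H{\left(J,c \right)} = \left(J + c\right) \left(c + \left(J - 12\right)\right) = \left(J + c\right) \left(c + \left(-12 + J\right)\right) = \left(J + c\right) \left(-12 + J + c\right)$)
$1327 - 466 H{\left(-28,40 \right)} = 1327 - 466 \left(\left(-28\right)^{2} + 40^{2} - -336 - 480 + 2 \left(-28\right) 40\right) = 1327 - 466 \left(784 + 1600 + 336 - 480 - 2240\right) = 1327 - 0 = 1327 + 0 = 1327$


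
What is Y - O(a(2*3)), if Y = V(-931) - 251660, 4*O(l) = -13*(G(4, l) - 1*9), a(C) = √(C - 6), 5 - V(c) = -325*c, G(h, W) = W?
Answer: -2217037/4 ≈ -5.5426e+5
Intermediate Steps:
V(c) = 5 + 325*c (V(c) = 5 - (-325)*c = 5 + 325*c)
a(C) = √(-6 + C)
O(l) = 117/4 - 13*l/4 (O(l) = (-13*(l - 1*9))/4 = (-13*(l - 9))/4 = (-13*(-9 + l))/4 = (117 - 13*l)/4 = 117/4 - 13*l/4)
Y = -554230 (Y = (5 + 325*(-931)) - 251660 = (5 - 302575) - 251660 = -302570 - 251660 = -554230)
Y - O(a(2*3)) = -554230 - (117/4 - 13*√(-6 + 2*3)/4) = -554230 - (117/4 - 13*√(-6 + 6)/4) = -554230 - (117/4 - 13*√0/4) = -554230 - (117/4 - 13/4*0) = -554230 - (117/4 + 0) = -554230 - 1*117/4 = -554230 - 117/4 = -2217037/4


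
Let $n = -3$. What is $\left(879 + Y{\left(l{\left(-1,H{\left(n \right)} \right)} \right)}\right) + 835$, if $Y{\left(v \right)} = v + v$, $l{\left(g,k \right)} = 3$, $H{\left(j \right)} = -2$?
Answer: $1720$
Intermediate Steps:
$Y{\left(v \right)} = 2 v$
$\left(879 + Y{\left(l{\left(-1,H{\left(n \right)} \right)} \right)}\right) + 835 = \left(879 + 2 \cdot 3\right) + 835 = \left(879 + 6\right) + 835 = 885 + 835 = 1720$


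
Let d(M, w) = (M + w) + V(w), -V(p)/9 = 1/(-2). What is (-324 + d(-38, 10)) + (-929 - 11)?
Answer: -2575/2 ≈ -1287.5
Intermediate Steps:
V(p) = 9/2 (V(p) = -9/(-2) = -9*(-½) = 9/2)
d(M, w) = 9/2 + M + w (d(M, w) = (M + w) + 9/2 = 9/2 + M + w)
(-324 + d(-38, 10)) + (-929 - 11) = (-324 + (9/2 - 38 + 10)) + (-929 - 11) = (-324 - 47/2) - 940 = -695/2 - 940 = -2575/2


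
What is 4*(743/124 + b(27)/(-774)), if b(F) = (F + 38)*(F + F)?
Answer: 7769/1333 ≈ 5.8282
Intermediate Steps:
b(F) = 2*F*(38 + F) (b(F) = (38 + F)*(2*F) = 2*F*(38 + F))
4*(743/124 + b(27)/(-774)) = 4*(743/124 + (2*27*(38 + 27))/(-774)) = 4*(743*(1/124) + (2*27*65)*(-1/774)) = 4*(743/124 + 3510*(-1/774)) = 4*(743/124 - 195/43) = 4*(7769/5332) = 7769/1333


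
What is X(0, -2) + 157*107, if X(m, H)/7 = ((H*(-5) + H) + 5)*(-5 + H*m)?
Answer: 16344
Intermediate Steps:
X(m, H) = 7*(-5 + H*m)*(5 - 4*H) (X(m, H) = 7*(((H*(-5) + H) + 5)*(-5 + H*m)) = 7*(((-5*H + H) + 5)*(-5 + H*m)) = 7*((-4*H + 5)*(-5 + H*m)) = 7*((5 - 4*H)*(-5 + H*m)) = 7*((-5 + H*m)*(5 - 4*H)) = 7*(-5 + H*m)*(5 - 4*H))
X(0, -2) + 157*107 = (-175 + 140*(-2) - 28*0*(-2)² + 35*(-2)*0) + 157*107 = (-175 - 280 - 28*0*4 + 0) + 16799 = (-175 - 280 + 0 + 0) + 16799 = -455 + 16799 = 16344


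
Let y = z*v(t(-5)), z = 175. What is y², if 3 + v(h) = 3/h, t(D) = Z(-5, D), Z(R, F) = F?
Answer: 396900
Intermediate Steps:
t(D) = D
v(h) = -3 + 3/h
y = -630 (y = 175*(-3 + 3/(-5)) = 175*(-3 + 3*(-⅕)) = 175*(-3 - ⅗) = 175*(-18/5) = -630)
y² = (-630)² = 396900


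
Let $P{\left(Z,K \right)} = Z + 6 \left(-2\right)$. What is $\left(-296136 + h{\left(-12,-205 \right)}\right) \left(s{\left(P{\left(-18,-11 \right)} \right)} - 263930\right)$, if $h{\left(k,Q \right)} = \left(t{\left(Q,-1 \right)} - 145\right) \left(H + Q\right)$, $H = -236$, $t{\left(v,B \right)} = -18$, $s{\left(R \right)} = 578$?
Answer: $59057476056$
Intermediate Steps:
$P{\left(Z,K \right)} = -12 + Z$ ($P{\left(Z,K \right)} = Z - 12 = -12 + Z$)
$h{\left(k,Q \right)} = 38468 - 163 Q$ ($h{\left(k,Q \right)} = \left(-18 - 145\right) \left(-236 + Q\right) = - 163 \left(-236 + Q\right) = 38468 - 163 Q$)
$\left(-296136 + h{\left(-12,-205 \right)}\right) \left(s{\left(P{\left(-18,-11 \right)} \right)} - 263930\right) = \left(-296136 + \left(38468 - -33415\right)\right) \left(578 - 263930\right) = \left(-296136 + \left(38468 + 33415\right)\right) \left(578 - 263930\right) = \left(-296136 + 71883\right) \left(-263352\right) = \left(-224253\right) \left(-263352\right) = 59057476056$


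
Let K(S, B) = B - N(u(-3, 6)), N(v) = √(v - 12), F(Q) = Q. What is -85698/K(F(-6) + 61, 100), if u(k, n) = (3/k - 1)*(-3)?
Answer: -4284900/5003 - 42849*I*√6/5003 ≈ -856.47 - 20.979*I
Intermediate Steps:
u(k, n) = 3 - 9/k (u(k, n) = (-1 + 3/k)*(-3) = 3 - 9/k)
N(v) = √(-12 + v)
K(S, B) = B - I*√6 (K(S, B) = B - √(-12 + (3 - 9/(-3))) = B - √(-12 + (3 - 9*(-⅓))) = B - √(-12 + (3 + 3)) = B - √(-12 + 6) = B - √(-6) = B - I*√6)
-85698/K(F(-6) + 61, 100) = -85698/(100 - I*√6)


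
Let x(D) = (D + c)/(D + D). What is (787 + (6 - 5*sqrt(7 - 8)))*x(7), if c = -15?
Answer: -3172/7 + 20*I/7 ≈ -453.14 + 2.8571*I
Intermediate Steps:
x(D) = (-15 + D)/(2*D) (x(D) = (D - 15)/(D + D) = (-15 + D)/((2*D)) = (-15 + D)*(1/(2*D)) = (-15 + D)/(2*D))
(787 + (6 - 5*sqrt(7 - 8)))*x(7) = (787 + (6 - 5*sqrt(7 - 8)))*((1/2)*(-15 + 7)/7) = (787 + (6 - 5*I))*((1/2)*(1/7)*(-8)) = (787 + (6 - 5*I))*(-4/7) = (793 - 5*I)*(-4/7) = -3172/7 + 20*I/7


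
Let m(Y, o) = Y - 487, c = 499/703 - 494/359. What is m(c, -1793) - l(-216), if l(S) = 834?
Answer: -333558158/252377 ≈ -1321.7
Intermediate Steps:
c = -168141/252377 (c = 499*(1/703) - 494*1/359 = 499/703 - 494/359 = -168141/252377 ≈ -0.66623)
m(Y, o) = -487 + Y
m(c, -1793) - l(-216) = (-487 - 168141/252377) - 1*834 = -123075740/252377 - 834 = -333558158/252377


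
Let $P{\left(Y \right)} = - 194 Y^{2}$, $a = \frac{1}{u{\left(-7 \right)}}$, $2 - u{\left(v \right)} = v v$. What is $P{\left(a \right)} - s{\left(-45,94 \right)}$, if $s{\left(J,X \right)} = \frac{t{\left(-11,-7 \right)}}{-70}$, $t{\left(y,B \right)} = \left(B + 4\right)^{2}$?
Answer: $\frac{6301}{154630} \approx 0.040749$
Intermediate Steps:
$t{\left(y,B \right)} = \left(4 + B\right)^{2}$
$u{\left(v \right)} = 2 - v^{2}$ ($u{\left(v \right)} = 2 - v v = 2 - v^{2}$)
$s{\left(J,X \right)} = - \frac{9}{70}$ ($s{\left(J,X \right)} = \frac{\left(4 - 7\right)^{2}}{-70} = \left(-3\right)^{2} \left(- \frac{1}{70}\right) = 9 \left(- \frac{1}{70}\right) = - \frac{9}{70}$)
$a = - \frac{1}{47}$ ($a = \frac{1}{2 - \left(-7\right)^{2}} = \frac{1}{2 - 49} = \frac{1}{-47} = - \frac{1}{47} \approx -0.021277$)
$P{\left(a \right)} - s{\left(-45,94 \right)} = - 194 \left(- \frac{1}{47}\right)^{2} - - \frac{9}{70} = \left(-194\right) \frac{1}{2209} + \frac{9}{70} = - \frac{194}{2209} + \frac{9}{70} = \frac{6301}{154630}$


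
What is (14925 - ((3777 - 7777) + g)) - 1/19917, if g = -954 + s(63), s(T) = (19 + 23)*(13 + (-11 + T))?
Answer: 341556632/19917 ≈ 17149.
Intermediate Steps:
s(T) = 84 + 42*T (s(T) = 42*(2 + T) = 84 + 42*T)
g = 1776 (g = -954 + (84 + 42*63) = -954 + (84 + 2646) = -954 + 2730 = 1776)
(14925 - ((3777 - 7777) + g)) - 1/19917 = (14925 - ((3777 - 7777) + 1776)) - 1/19917 = (14925 - (-4000 + 1776)) - 1*1/19917 = (14925 - 1*(-2224)) - 1/19917 = (14925 + 2224) - 1/19917 = 17149 - 1/19917 = 341556632/19917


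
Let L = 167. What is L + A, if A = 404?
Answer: 571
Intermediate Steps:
L + A = 167 + 404 = 571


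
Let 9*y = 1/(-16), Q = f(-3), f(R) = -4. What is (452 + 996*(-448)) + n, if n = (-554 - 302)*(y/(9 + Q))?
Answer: -40117933/90 ≈ -4.4576e+5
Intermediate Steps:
Q = -4
y = -1/144 (y = (⅑)/(-16) = (⅑)*(-1/16) = -1/144 ≈ -0.0069444)
n = 107/90 (n = (-554 - 302)*(-1/144/(9 - 4)) = -856*(-1)/(5*144) = -856*(-1/720) = 107/90 ≈ 1.1889)
(452 + 996*(-448)) + n = (452 + 996*(-448)) + 107/90 = (452 - 446208) + 107/90 = -445756 + 107/90 = -40117933/90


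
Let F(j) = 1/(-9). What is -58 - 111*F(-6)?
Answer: -137/3 ≈ -45.667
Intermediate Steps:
F(j) = -1/9
-58 - 111*F(-6) = -58 - 111*(-1/9) = -58 + 37/3 = -137/3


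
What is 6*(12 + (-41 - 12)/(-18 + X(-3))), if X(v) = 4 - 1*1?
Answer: 466/5 ≈ 93.200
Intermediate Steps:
X(v) = 3 (X(v) = 4 - 1 = 3)
6*(12 + (-41 - 12)/(-18 + X(-3))) = 6*(12 + (-41 - 12)/(-18 + 3)) = 6*(12 - 53/(-15)) = 6*(12 - 53*(-1/15)) = 6*(12 + 53/15) = 6*(233/15) = 466/5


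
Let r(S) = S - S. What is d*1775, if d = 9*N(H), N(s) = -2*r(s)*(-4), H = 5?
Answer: 0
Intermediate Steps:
r(S) = 0
N(s) = 0 (N(s) = -2*0*(-4) = 0*(-4) = 0)
d = 0 (d = 9*0 = 0)
d*1775 = 0*1775 = 0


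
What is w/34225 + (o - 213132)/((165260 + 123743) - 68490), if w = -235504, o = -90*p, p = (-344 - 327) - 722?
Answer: -54935348002/7547057425 ≈ -7.2790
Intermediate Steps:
p = -1393 (p = -671 - 722 = -1393)
o = 125370 (o = -90*(-1393) = 125370)
w/34225 + (o - 213132)/((165260 + 123743) - 68490) = -235504/34225 + (125370 - 213132)/((165260 + 123743) - 68490) = -235504*1/34225 - 87762/(289003 - 68490) = -235504/34225 - 87762/220513 = -54935348002/7547057425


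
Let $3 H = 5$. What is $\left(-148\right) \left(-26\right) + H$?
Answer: $\frac{11549}{3} \approx 3849.7$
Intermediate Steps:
$H = \frac{5}{3}$ ($H = \frac{1}{3} \cdot 5 = \frac{5}{3} \approx 1.6667$)
$\left(-148\right) \left(-26\right) + H = \left(-148\right) \left(-26\right) + \frac{5}{3} = 3848 + \frac{5}{3} = \frac{11549}{3}$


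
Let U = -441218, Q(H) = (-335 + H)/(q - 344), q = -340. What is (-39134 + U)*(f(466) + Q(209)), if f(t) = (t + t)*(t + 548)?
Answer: -8625159922256/19 ≈ -4.5396e+11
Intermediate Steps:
f(t) = 2*t*(548 + t) (f(t) = (2*t)*(548 + t) = 2*t*(548 + t))
Q(H) = 335/684 - H/684 (Q(H) = (-335 + H)/(-340 - 344) = (-335 + H)/(-684) = (-335 + H)*(-1/684) = 335/684 - H/684)
(-39134 + U)*(f(466) + Q(209)) = (-39134 - 441218)*(2*466*(548 + 466) + (335/684 - 1/684*209)) = -480352*(2*466*1014 + (335/684 - 11/36)) = -480352*(945048 + 7/38) = -480352*35911831/38 = -8625159922256/19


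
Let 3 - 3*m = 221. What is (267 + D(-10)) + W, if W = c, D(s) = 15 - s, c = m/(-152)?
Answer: 66685/228 ≈ 292.48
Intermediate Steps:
m = -218/3 (m = 1 - ⅓*221 = 1 - 221/3 = -218/3 ≈ -72.667)
c = 109/228 (c = -218/3/(-152) = -218/3*(-1/152) = 109/228 ≈ 0.47807)
W = 109/228 ≈ 0.47807
(267 + D(-10)) + W = (267 + (15 - 1*(-10))) + 109/228 = (267 + (15 + 10)) + 109/228 = (267 + 25) + 109/228 = 292 + 109/228 = 66685/228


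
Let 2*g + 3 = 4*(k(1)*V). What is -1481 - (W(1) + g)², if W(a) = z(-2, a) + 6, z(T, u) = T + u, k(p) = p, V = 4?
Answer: -6453/4 ≈ -1613.3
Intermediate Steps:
W(a) = 4 + a (W(a) = (-2 + a) + 6 = 4 + a)
g = 13/2 (g = -3/2 + (4*(1*4))/2 = -3/2 + (4*4)/2 = -3/2 + (½)*16 = -3/2 + 8 = 13/2 ≈ 6.5000)
-1481 - (W(1) + g)² = -1481 - ((4 + 1) + 13/2)² = -1481 - (5 + 13/2)² = -1481 - (23/2)² = -1481 - 1*529/4 = -1481 - 529/4 = -6453/4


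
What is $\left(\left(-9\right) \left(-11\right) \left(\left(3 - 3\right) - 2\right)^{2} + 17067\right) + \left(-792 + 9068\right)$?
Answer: $25739$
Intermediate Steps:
$\left(\left(-9\right) \left(-11\right) \left(\left(3 - 3\right) - 2\right)^{2} + 17067\right) + \left(-792 + 9068\right) = \left(99 \left(\left(3 - 3\right) - 2\right)^{2} + 17067\right) + 8276 = \left(99 \left(0 - 2\right)^{2} + 17067\right) + 8276 = \left(99 \left(-2\right)^{2} + 17067\right) + 8276 = \left(99 \cdot 4 + 17067\right) + 8276 = \left(396 + 17067\right) + 8276 = 17463 + 8276 = 25739$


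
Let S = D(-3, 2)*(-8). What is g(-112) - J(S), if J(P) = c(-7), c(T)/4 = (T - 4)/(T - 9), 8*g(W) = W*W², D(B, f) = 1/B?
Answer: -702475/4 ≈ -1.7562e+5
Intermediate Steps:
g(W) = W³/8 (g(W) = (W*W²)/8 = W³/8)
S = 8/3 (S = -8/(-3) = -⅓*(-8) = 8/3 ≈ 2.6667)
c(T) = 4*(-4 + T)/(-9 + T) (c(T) = 4*((T - 4)/(T - 9)) = 4*((-4 + T)/(-9 + T)) = 4*(-4 + T)/(-9 + T))
J(P) = 11/4 (J(P) = 4*(-4 - 7)/(-9 - 7) = 4*(-11)/(-16) = 4*(-1/16)*(-11) = 11/4)
g(-112) - J(S) = (⅛)*(-112)³ - 1*11/4 = (⅛)*(-1404928) - 11/4 = -175616 - 11/4 = -702475/4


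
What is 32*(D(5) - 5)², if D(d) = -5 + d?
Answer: 800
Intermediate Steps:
32*(D(5) - 5)² = 32*((-5 + 5) - 5)² = 32*(0 - 5)² = 32*(-5)² = 32*25 = 800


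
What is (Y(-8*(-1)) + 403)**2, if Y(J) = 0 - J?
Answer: 156025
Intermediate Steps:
Y(J) = -J
(Y(-8*(-1)) + 403)**2 = (-(-8)*(-1) + 403)**2 = (-1*8 + 403)**2 = (-8 + 403)**2 = 395**2 = 156025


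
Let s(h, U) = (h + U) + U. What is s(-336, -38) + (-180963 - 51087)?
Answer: -232462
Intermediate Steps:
s(h, U) = h + 2*U (s(h, U) = (U + h) + U = h + 2*U)
s(-336, -38) + (-180963 - 51087) = (-336 + 2*(-38)) + (-180963 - 51087) = (-336 - 76) - 232050 = -412 - 232050 = -232462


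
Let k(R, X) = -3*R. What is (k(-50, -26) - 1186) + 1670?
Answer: 634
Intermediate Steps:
(k(-50, -26) - 1186) + 1670 = (-3*(-50) - 1186) + 1670 = (150 - 1186) + 1670 = -1036 + 1670 = 634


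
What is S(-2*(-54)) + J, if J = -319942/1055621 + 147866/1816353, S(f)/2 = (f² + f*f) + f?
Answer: 12838718239352428/273911481459 ≈ 46872.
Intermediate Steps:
S(f) = 2*f + 4*f² (S(f) = 2*((f² + f*f) + f) = 2*((f² + f²) + f) = 2*(2*f² + f) = 2*(f + 2*f²) = 2*f + 4*f²)
J = -60719593820/273911481459 (J = -319942*1/1055621 + 147866*(1/1816353) = -45706/150803 + 147866/1816353 = -60719593820/273911481459 ≈ -0.22168)
S(-2*(-54)) + J = 2*(-2*(-54))*(1 + 2*(-2*(-54))) - 60719593820/273911481459 = 2*108*(1 + 2*108) - 60719593820/273911481459 = 2*108*(1 + 216) - 60719593820/273911481459 = 2*108*217 - 60719593820/273911481459 = 46872 - 60719593820/273911481459 = 12838718239352428/273911481459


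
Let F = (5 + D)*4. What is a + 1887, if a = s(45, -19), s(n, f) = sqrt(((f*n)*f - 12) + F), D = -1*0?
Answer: 1887 + sqrt(16253) ≈ 2014.5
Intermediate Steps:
D = 0
F = 20 (F = (5 + 0)*4 = 5*4 = 20)
s(n, f) = sqrt(8 + n*f**2) (s(n, f) = sqrt(((f*n)*f - 12) + 20) = sqrt((n*f**2 - 12) + 20) = sqrt((-12 + n*f**2) + 20) = sqrt(8 + n*f**2))
a = sqrt(16253) (a = sqrt(8 + 45*(-19)**2) = sqrt(8 + 45*361) = sqrt(8 + 16245) = sqrt(16253) ≈ 127.49)
a + 1887 = sqrt(16253) + 1887 = 1887 + sqrt(16253)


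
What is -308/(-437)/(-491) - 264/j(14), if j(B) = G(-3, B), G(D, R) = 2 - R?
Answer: 4720166/214567 ≈ 21.999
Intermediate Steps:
j(B) = 2 - B
-308/(-437)/(-491) - 264/j(14) = -308/(-437)/(-491) - 264/(2 - 1*14) = -308*(-1/437)*(-1/491) - 264/(2 - 14) = (308/437)*(-1/491) - 264/(-12) = -308/214567 - 264*(-1/12) = -308/214567 + 22 = 4720166/214567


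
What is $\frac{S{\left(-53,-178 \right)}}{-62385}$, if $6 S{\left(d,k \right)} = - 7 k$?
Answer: $- \frac{623}{187155} \approx -0.0033288$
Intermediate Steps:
$S{\left(d,k \right)} = - \frac{7 k}{6}$ ($S{\left(d,k \right)} = \frac{\left(-7\right) k}{6} = - \frac{7 k}{6}$)
$\frac{S{\left(-53,-178 \right)}}{-62385} = \frac{\left(- \frac{7}{6}\right) \left(-178\right)}{-62385} = \frac{623}{3} \left(- \frac{1}{62385}\right) = - \frac{623}{187155}$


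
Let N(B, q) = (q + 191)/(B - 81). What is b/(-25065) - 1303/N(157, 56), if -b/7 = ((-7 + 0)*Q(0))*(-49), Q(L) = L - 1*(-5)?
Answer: -26096543/65169 ≈ -400.44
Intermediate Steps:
Q(L) = 5 + L (Q(L) = L + 5 = 5 + L)
N(B, q) = (191 + q)/(-81 + B)
b = -12005 (b = -7*(-7 + 0)*(5 + 0)*(-49) = -7*(-7*5)*(-49) = -(-245)*(-49) = -7*1715 = -12005)
b/(-25065) - 1303/N(157, 56) = -12005/(-25065) - 1303*(-81 + 157)/(191 + 56) = -12005*(-1/25065) - 1303/(247/76) = 2401/5013 - 1303/((1/76)*247) = 2401/5013 - 1303/13/4 = 2401/5013 - 1303*4/13 = 2401/5013 - 5212/13 = -26096543/65169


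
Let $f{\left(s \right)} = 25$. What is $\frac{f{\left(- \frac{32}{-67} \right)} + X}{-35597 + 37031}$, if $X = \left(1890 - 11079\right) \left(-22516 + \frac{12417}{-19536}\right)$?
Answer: $\frac{1347367896359}{9338208} \approx 1.4429 \cdot 10^{5}$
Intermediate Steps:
$X = \frac{1347367733559}{6512}$ ($X = - 9189 \left(-22516 + 12417 \left(- \frac{1}{19536}\right)\right) = - 9189 \left(-22516 - \frac{4139}{6512}\right) = \left(-9189\right) \left(- \frac{146628331}{6512}\right) = \frac{1347367733559}{6512} \approx 2.0691 \cdot 10^{8}$)
$\frac{f{\left(- \frac{32}{-67} \right)} + X}{-35597 + 37031} = \frac{25 + \frac{1347367733559}{6512}}{-35597 + 37031} = \frac{1347367896359}{6512 \cdot 1434} = \frac{1347367896359}{6512} \cdot \frac{1}{1434} = \frac{1347367896359}{9338208}$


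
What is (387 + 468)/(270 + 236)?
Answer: 855/506 ≈ 1.6897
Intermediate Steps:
(387 + 468)/(270 + 236) = 855/506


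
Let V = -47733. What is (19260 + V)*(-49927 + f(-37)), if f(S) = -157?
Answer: 1426041732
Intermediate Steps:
(19260 + V)*(-49927 + f(-37)) = (19260 - 47733)*(-49927 - 157) = -28473*(-50084) = 1426041732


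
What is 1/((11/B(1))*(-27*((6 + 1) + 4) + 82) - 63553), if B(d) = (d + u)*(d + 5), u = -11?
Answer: -12/762163 ≈ -1.5745e-5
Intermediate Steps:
B(d) = (-11 + d)*(5 + d) (B(d) = (d - 11)*(d + 5) = (-11 + d)*(5 + d))
1/((11/B(1))*(-27*((6 + 1) + 4) + 82) - 63553) = 1/((11/(-55 + 1**2 - 6*1))*(-27*((6 + 1) + 4) + 82) - 63553) = 1/((11/(-55 + 1 - 6))*(-27*(7 + 4) + 82) - 63553) = 1/((11/(-60))*(-27*11 + 82) - 63553) = 1/((11*(-1/60))*(-297 + 82) - 63553) = 1/(-11/60*(-215) - 63553) = 1/(473/12 - 63553) = 1/(-762163/12) = -12/762163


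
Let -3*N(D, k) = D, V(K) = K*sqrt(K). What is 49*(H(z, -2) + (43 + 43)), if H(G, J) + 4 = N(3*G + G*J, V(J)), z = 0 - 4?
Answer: 12250/3 ≈ 4083.3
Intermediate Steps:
z = -4
V(K) = K**(3/2)
N(D, k) = -D/3
H(G, J) = -4 - G - G*J/3 (H(G, J) = -4 - (3*G + G*J)/3 = -4 + (-G - G*J/3) = -4 - G - G*J/3)
49*(H(z, -2) + (43 + 43)) = 49*((-4 - 1/3*(-4)*(3 - 2)) + (43 + 43)) = 49*((-4 - 1/3*(-4)*1) + 86) = 49*((-4 + 4/3) + 86) = 49*(-8/3 + 86) = 49*(250/3) = 12250/3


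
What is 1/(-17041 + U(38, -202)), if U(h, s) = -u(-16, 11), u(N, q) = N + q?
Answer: -1/17036 ≈ -5.8699e-5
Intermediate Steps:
U(h, s) = 5 (U(h, s) = -(-16 + 11) = -1*(-5) = 5)
1/(-17041 + U(38, -202)) = 1/(-17041 + 5) = 1/(-17036) = -1/17036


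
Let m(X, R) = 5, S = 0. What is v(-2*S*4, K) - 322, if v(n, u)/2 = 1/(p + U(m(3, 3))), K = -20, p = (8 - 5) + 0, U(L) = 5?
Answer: -1287/4 ≈ -321.75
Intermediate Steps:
p = 3 (p = 3 + 0 = 3)
v(n, u) = ¼ (v(n, u) = 2/(3 + 5) = 2/8 = 2*(⅛) = ¼)
v(-2*S*4, K) - 322 = ¼ - 322 = -1287/4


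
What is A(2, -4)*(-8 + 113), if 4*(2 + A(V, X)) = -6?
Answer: -735/2 ≈ -367.50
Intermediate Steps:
A(V, X) = -7/2 (A(V, X) = -2 + (¼)*(-6) = -2 - 3/2 = -7/2)
A(2, -4)*(-8 + 113) = -7*(-8 + 113)/2 = -7/2*105 = -735/2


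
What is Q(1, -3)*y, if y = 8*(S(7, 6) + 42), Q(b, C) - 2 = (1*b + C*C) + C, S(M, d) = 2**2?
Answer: 3312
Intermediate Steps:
S(M, d) = 4
Q(b, C) = 2 + C + b + C**2 (Q(b, C) = 2 + ((1*b + C*C) + C) = 2 + ((b + C**2) + C) = 2 + (C + b + C**2) = 2 + C + b + C**2)
y = 368 (y = 8*(4 + 42) = 8*46 = 368)
Q(1, -3)*y = (2 - 3 + 1 + (-3)**2)*368 = (2 - 3 + 1 + 9)*368 = 9*368 = 3312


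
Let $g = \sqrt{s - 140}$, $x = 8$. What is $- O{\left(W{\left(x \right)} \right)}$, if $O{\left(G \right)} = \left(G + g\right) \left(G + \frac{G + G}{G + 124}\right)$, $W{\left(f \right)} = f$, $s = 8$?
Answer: $- \frac{2144}{33} - \frac{536 i \sqrt{33}}{33} \approx -64.97 - 93.306 i$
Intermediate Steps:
$g = 2 i \sqrt{33}$ ($g = \sqrt{8 - 140} = \sqrt{-132} = 2 i \sqrt{33} \approx 11.489 i$)
$O{\left(G \right)} = \left(G + 2 i \sqrt{33}\right) \left(G + \frac{2 G}{124 + G}\right)$ ($O{\left(G \right)} = \left(G + 2 i \sqrt{33}\right) \left(G + \frac{G + G}{G + 124}\right) = \left(G + 2 i \sqrt{33}\right) \left(G + \frac{2 G}{124 + G}\right)$)
$- O{\left(W{\left(x \right)} \right)} = - \frac{8 \left(8^{2} + 126 \cdot 8 + 252 i \sqrt{33} + 2 i 8 \sqrt{33}\right)}{124 + 8} = - \frac{8 \left(64 + 1008 + 252 i \sqrt{33} + 16 i \sqrt{33}\right)}{132} = - \frac{8 \left(1072 + 268 i \sqrt{33}\right)}{132} = - (\frac{2144}{33} + \frac{536 i \sqrt{33}}{33}) = - \frac{2144}{33} - \frac{536 i \sqrt{33}}{33}$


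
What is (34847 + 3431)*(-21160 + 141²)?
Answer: -48957562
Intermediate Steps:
(34847 + 3431)*(-21160 + 141²) = 38278*(-21160 + 19881) = 38278*(-1279) = -48957562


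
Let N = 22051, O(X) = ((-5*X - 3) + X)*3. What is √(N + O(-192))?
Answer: √24346 ≈ 156.03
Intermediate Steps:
O(X) = -9 - 12*X (O(X) = ((-3 - 5*X) + X)*3 = (-3 - 4*X)*3 = -9 - 12*X)
√(N + O(-192)) = √(22051 + (-9 - 12*(-192))) = √(22051 + (-9 + 2304)) = √(22051 + 2295) = √24346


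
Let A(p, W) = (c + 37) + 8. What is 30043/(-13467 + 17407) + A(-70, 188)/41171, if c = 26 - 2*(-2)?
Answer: 1237195853/162213740 ≈ 7.6269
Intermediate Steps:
c = 30 (c = 26 + 4 = 30)
A(p, W) = 75 (A(p, W) = (30 + 37) + 8 = 67 + 8 = 75)
30043/(-13467 + 17407) + A(-70, 188)/41171 = 30043/(-13467 + 17407) + 75/41171 = 30043/3940 + 75*(1/41171) = 30043*(1/3940) + 75/41171 = 30043/3940 + 75/41171 = 1237195853/162213740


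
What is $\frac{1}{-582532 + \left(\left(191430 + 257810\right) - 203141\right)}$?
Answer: $- \frac{1}{336433} \approx -2.9724 \cdot 10^{-6}$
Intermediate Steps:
$\frac{1}{-582532 + \left(\left(191430 + 257810\right) - 203141\right)} = \frac{1}{-582532 + \left(449240 - 203141\right)} = \frac{1}{-582532 + 246099} = \frac{1}{-336433} = - \frac{1}{336433}$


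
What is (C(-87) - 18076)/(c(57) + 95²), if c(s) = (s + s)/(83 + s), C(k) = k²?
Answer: -38710/33253 ≈ -1.1641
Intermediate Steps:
c(s) = 2*s/(83 + s) (c(s) = (2*s)/(83 + s) = 2*s/(83 + s))
(C(-87) - 18076)/(c(57) + 95²) = ((-87)² - 18076)/(2*57/(83 + 57) + 95²) = (7569 - 18076)/(2*57/140 + 9025) = -10507/(2*57*(1/140) + 9025) = -10507/(57/70 + 9025) = -10507/631807/70 = -10507*70/631807 = -38710/33253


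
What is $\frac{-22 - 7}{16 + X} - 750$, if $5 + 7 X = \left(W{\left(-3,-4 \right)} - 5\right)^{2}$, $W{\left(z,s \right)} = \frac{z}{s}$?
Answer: $- \frac{51862}{69} \approx -751.62$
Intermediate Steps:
$X = \frac{209}{112}$ ($X = - \frac{5}{7} + \frac{\left(- \frac{3}{-4} - 5\right)^{2}}{7} = - \frac{5}{7} + \frac{\left(\left(-3\right) \left(- \frac{1}{4}\right) - 5\right)^{2}}{7} = - \frac{5}{7} + \frac{\left(\frac{3}{4} - 5\right)^{2}}{7} = - \frac{5}{7} + \frac{\left(- \frac{17}{4}\right)^{2}}{7} = - \frac{5}{7} + \frac{1}{7} \cdot \frac{289}{16} = - \frac{5}{7} + \frac{289}{112} = \frac{209}{112} \approx 1.8661$)
$\frac{-22 - 7}{16 + X} - 750 = \frac{-22 - 7}{16 + \frac{209}{112}} - 750 = - \frac{29}{\frac{2001}{112}} - 750 = \left(-29\right) \frac{112}{2001} - 750 = - \frac{112}{69} - 750 = - \frac{51862}{69}$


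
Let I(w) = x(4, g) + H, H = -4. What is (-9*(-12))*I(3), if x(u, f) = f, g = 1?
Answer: -324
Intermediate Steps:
I(w) = -3 (I(w) = 1 - 4 = -3)
(-9*(-12))*I(3) = -9*(-12)*(-3) = 108*(-3) = -324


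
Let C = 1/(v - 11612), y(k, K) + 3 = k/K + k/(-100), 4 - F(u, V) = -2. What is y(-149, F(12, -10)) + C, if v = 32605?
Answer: -165907379/6297900 ≈ -26.343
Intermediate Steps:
F(u, V) = 6 (F(u, V) = 4 - 1*(-2) = 4 + 2 = 6)
y(k, K) = -3 - k/100 + k/K (y(k, K) = -3 + (k/K + k/(-100)) = -3 + (k/K + k*(-1/100)) = -3 + (k/K - k/100) = -3 + (-k/100 + k/K) = -3 - k/100 + k/K)
C = 1/20993 (C = 1/(32605 - 11612) = 1/20993 ≈ 4.7635e-5)
y(-149, F(12, -10)) + C = (-3 - 1/100*(-149) - 149/6) + 1/20993 = (-3 + 149/100 - 149*⅙) + 1/20993 = (-3 + 149/100 - 149/6) + 1/20993 = -7903/300 + 1/20993 = -165907379/6297900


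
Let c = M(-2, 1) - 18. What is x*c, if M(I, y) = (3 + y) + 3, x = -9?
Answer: 99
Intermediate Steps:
M(I, y) = 6 + y
c = -11 (c = (6 + 1) - 18 = 7 - 18 = -11)
x*c = -9*(-11) = 99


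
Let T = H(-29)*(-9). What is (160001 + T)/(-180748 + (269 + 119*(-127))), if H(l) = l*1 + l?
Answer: -160523/195592 ≈ -0.82070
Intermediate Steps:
H(l) = 2*l (H(l) = l + l = 2*l)
T = 522 (T = (2*(-29))*(-9) = -58*(-9) = 522)
(160001 + T)/(-180748 + (269 + 119*(-127))) = (160001 + 522)/(-180748 + (269 + 119*(-127))) = 160523/(-180748 + (269 - 15113)) = 160523/(-180748 - 14844) = 160523/(-195592) = 160523*(-1/195592) = -160523/195592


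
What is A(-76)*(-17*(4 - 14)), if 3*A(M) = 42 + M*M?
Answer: 989060/3 ≈ 3.2969e+5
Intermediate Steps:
A(M) = 14 + M²/3 (A(M) = (42 + M*M)/3 = (42 + M²)/3 = 14 + M²/3)
A(-76)*(-17*(4 - 14)) = (14 + (⅓)*(-76)²)*(-17*(4 - 14)) = (14 + (⅓)*5776)*(-17*(-10)) = (14 + 5776/3)*170 = (5818/3)*170 = 989060/3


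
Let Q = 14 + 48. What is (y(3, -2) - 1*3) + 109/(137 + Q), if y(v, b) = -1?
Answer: -687/199 ≈ -3.4523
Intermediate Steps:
Q = 62
(y(3, -2) - 1*3) + 109/(137 + Q) = (-1 - 1*3) + 109/(137 + 62) = (-1 - 3) + 109/199 = -4 + 109*(1/199) = -4 + 109/199 = -687/199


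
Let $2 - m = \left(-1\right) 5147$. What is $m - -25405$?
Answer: $30554$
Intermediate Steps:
$m = 5149$ ($m = 2 - \left(-1\right) 5147 = 2 - -5147 = 2 + 5147 = 5149$)
$m - -25405 = 5149 - -25405 = 5149 + 25405 = 30554$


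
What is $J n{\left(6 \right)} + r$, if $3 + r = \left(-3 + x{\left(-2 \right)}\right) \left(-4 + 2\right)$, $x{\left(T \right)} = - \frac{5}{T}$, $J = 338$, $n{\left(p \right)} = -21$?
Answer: $-7100$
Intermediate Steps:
$r = -2$ ($r = -3 + \left(-3 - \frac{5}{-2}\right) \left(-4 + 2\right) = -3 + \left(-3 - - \frac{5}{2}\right) \left(-2\right) = -3 + \left(-3 + \frac{5}{2}\right) \left(-2\right) = -3 - -1 = -3 + 1 = -2$)
$J n{\left(6 \right)} + r = 338 \left(-21\right) - 2 = -7098 - 2 = -7100$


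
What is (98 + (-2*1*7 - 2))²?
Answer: 6724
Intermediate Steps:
(98 + (-2*1*7 - 2))² = (98 + (-2*7 - 2))² = (98 + (-14 - 2))² = (98 - 16)² = 82² = 6724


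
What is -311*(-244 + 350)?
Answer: -32966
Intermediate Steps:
-311*(-244 + 350) = -311*106 = -32966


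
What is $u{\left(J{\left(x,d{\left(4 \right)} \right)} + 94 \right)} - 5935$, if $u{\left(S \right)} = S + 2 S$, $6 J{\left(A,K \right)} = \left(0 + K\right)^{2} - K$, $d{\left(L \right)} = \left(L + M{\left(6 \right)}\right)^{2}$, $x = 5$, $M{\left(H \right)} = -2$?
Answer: $-5647$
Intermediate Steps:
$d{\left(L \right)} = \left(-2 + L\right)^{2}$ ($d{\left(L \right)} = \left(L - 2\right)^{2} = \left(-2 + L\right)^{2}$)
$J{\left(A,K \right)} = - \frac{K}{6} + \frac{K^{2}}{6}$ ($J{\left(A,K \right)} = \frac{\left(0 + K\right)^{2} - K}{6} = \frac{K^{2} - K}{6} = - \frac{K}{6} + \frac{K^{2}}{6}$)
$u{\left(S \right)} = 3 S$
$u{\left(J{\left(x,d{\left(4 \right)} \right)} + 94 \right)} - 5935 = 3 \left(\frac{\left(-2 + 4\right)^{2} \left(-1 + \left(-2 + 4\right)^{2}\right)}{6} + 94\right) - 5935 = 3 \left(\frac{2^{2} \left(-1 + 2^{2}\right)}{6} + 94\right) - 5935 = 3 \left(\frac{1}{6} \cdot 4 \left(-1 + 4\right) + 94\right) - 5935 = 3 \left(\frac{1}{6} \cdot 4 \cdot 3 + 94\right) - 5935 = 3 \left(2 + 94\right) - 5935 = 3 \cdot 96 - 5935 = 288 - 5935 = -5647$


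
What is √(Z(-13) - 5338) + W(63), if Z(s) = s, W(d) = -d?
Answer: -63 + I*√5351 ≈ -63.0 + 73.151*I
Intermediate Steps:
√(Z(-13) - 5338) + W(63) = √(-13 - 5338) - 1*63 = √(-5351) - 63 = I*√5351 - 63 = -63 + I*√5351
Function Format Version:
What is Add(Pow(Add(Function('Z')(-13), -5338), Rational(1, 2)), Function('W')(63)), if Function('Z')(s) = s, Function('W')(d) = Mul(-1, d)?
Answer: Add(-63, Mul(I, Pow(5351, Rational(1, 2)))) ≈ Add(-63.000, Mul(73.151, I))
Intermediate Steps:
Add(Pow(Add(Function('Z')(-13), -5338), Rational(1, 2)), Function('W')(63)) = Add(Pow(Add(-13, -5338), Rational(1, 2)), Mul(-1, 63)) = Add(Pow(-5351, Rational(1, 2)), -63) = Add(Mul(I, Pow(5351, Rational(1, 2))), -63) = Add(-63, Mul(I, Pow(5351, Rational(1, 2))))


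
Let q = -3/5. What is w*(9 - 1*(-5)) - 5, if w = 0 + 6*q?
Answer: -277/5 ≈ -55.400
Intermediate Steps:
q = -⅗ (q = -3*⅕ = -⅗ ≈ -0.60000)
w = -18/5 (w = 0 + 6*(-⅗) = 0 - 18/5 = -18/5 ≈ -3.6000)
w*(9 - 1*(-5)) - 5 = -18*(9 - 1*(-5))/5 - 5 = -18*(9 + 5)/5 - 5 = -18/5*14 - 5 = -252/5 - 5 = -277/5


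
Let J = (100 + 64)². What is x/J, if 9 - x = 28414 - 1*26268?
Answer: -2137/26896 ≈ -0.079454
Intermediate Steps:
x = -2137 (x = 9 - (28414 - 1*26268) = 9 - (28414 - 26268) = 9 - 1*2146 = 9 - 2146 = -2137)
J = 26896 (J = 164² = 26896)
x/J = -2137/26896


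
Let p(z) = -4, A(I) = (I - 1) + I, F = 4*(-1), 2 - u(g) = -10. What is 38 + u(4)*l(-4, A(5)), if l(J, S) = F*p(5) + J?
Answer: 182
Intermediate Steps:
u(g) = 12 (u(g) = 2 - 1*(-10) = 2 + 10 = 12)
F = -4
A(I) = -1 + 2*I (A(I) = (-1 + I) + I = -1 + 2*I)
l(J, S) = 16 + J (l(J, S) = -4*(-4) + J = 16 + J)
38 + u(4)*l(-4, A(5)) = 38 + 12*(16 - 4) = 38 + 12*12 = 38 + 144 = 182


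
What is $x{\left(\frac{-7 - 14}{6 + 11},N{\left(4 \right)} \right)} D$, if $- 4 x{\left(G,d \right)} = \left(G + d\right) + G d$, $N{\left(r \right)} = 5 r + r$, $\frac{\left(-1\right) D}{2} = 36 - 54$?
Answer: $\frac{1053}{17} \approx 61.941$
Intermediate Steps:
$D = 36$ ($D = - 2 \left(36 - 54\right) = \left(-2\right) \left(-18\right) = 36$)
$N{\left(r \right)} = 6 r$
$x{\left(G,d \right)} = - \frac{G}{4} - \frac{d}{4} - \frac{G d}{4}$ ($x{\left(G,d \right)} = - \frac{\left(G + d\right) + G d}{4} = - \frac{G + d + G d}{4} = - \frac{G}{4} - \frac{d}{4} - \frac{G d}{4}$)
$x{\left(\frac{-7 - 14}{6 + 11},N{\left(4 \right)} \right)} D = \left(- \frac{\left(-7 - 14\right) \frac{1}{6 + 11}}{4} - \frac{6 \cdot 4}{4} - \frac{\frac{-7 - 14}{6 + 11} \cdot 6 \cdot 4}{4}\right) 36 = \left(- \frac{\left(-21\right) \frac{1}{17}}{4} - 6 - \frac{1}{4} \left(- \frac{21}{17}\right) 24\right) 36 = \left(- \frac{\left(-21\right) \frac{1}{17}}{4} - 6 - \frac{1}{4} \left(\left(-21\right) \frac{1}{17}\right) 24\right) 36 = \left(\left(- \frac{1}{4}\right) \left(- \frac{21}{17}\right) - 6 - \left(- \frac{21}{68}\right) 24\right) 36 = \left(\frac{21}{68} - 6 + \frac{126}{17}\right) 36 = \frac{117}{68} \cdot 36 = \frac{1053}{17}$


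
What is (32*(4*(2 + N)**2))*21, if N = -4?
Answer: 10752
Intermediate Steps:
(32*(4*(2 + N)**2))*21 = (32*(4*(2 - 4)**2))*21 = (32*(4*(-2)**2))*21 = (32*(4*4))*21 = (32*16)*21 = 512*21 = 10752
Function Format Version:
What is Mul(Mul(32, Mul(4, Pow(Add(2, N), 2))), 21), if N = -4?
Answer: 10752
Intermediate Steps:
Mul(Mul(32, Mul(4, Pow(Add(2, N), 2))), 21) = Mul(Mul(32, Mul(4, Pow(Add(2, -4), 2))), 21) = Mul(Mul(32, Mul(4, Pow(-2, 2))), 21) = Mul(Mul(32, Mul(4, 4)), 21) = Mul(Mul(32, 16), 21) = Mul(512, 21) = 10752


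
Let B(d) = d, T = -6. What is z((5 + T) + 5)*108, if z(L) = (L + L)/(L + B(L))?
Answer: 108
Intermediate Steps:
z(L) = 1 (z(L) = (L + L)/(L + L) = (2*L)/((2*L)) = (2*L)*(1/(2*L)) = 1)
z((5 + T) + 5)*108 = 1*108 = 108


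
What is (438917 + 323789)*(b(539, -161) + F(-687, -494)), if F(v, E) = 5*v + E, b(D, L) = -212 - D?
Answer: -3569464080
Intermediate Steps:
F(v, E) = E + 5*v
(438917 + 323789)*(b(539, -161) + F(-687, -494)) = (438917 + 323789)*((-212 - 1*539) + (-494 + 5*(-687))) = 762706*((-212 - 539) + (-494 - 3435)) = 762706*(-751 - 3929) = 762706*(-4680) = -3569464080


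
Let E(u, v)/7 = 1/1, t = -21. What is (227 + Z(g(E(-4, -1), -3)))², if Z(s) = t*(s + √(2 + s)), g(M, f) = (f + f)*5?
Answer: 722101 - 71988*I*√7 ≈ 7.221e+5 - 1.9046e+5*I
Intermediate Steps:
E(u, v) = 7 (E(u, v) = 7/1 = 7*1 = 7)
g(M, f) = 10*f (g(M, f) = (2*f)*5 = 10*f)
Z(s) = -21*s - 21*√(2 + s) (Z(s) = -21*(s + √(2 + s)) = -21*s - 21*√(2 + s))
(227 + Z(g(E(-4, -1), -3)))² = (227 + (-210*(-3) - 21*√(2 + 10*(-3))))² = (227 + (-21*(-30) - 21*√(2 - 30)))² = (227 + (630 - 42*I*√7))² = (857 - 42*I*√7)²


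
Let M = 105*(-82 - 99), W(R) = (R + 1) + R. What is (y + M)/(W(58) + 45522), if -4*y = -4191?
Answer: -7981/20284 ≈ -0.39346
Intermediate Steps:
W(R) = 1 + 2*R (W(R) = (1 + R) + R = 1 + 2*R)
y = 4191/4 (y = -¼*(-4191) = 4191/4 ≈ 1047.8)
M = -19005 (M = 105*(-181) = -19005)
(y + M)/(W(58) + 45522) = (4191/4 - 19005)/((1 + 2*58) + 45522) = -71829/(4*((1 + 116) + 45522)) = -71829/(4*(117 + 45522)) = -71829/4/45639 = -71829/4*1/45639 = -7981/20284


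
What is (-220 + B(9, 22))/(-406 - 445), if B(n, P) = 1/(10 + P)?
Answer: 7039/27232 ≈ 0.25848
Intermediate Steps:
(-220 + B(9, 22))/(-406 - 445) = (-220 + 1/(10 + 22))/(-406 - 445) = (-220 + 1/32)/(-851) = (-220 + 1/32)*(-1/851) = -7039/32*(-1/851) = 7039/27232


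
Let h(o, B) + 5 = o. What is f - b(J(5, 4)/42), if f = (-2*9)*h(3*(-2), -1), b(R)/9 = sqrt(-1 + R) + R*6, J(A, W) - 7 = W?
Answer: 1287/7 - 3*I*sqrt(1302)/14 ≈ 183.86 - 7.7321*I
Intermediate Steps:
h(o, B) = -5 + o
J(A, W) = 7 + W
b(R) = 9*sqrt(-1 + R) + 54*R (b(R) = 9*(sqrt(-1 + R) + R*6) = 9*(sqrt(-1 + R) + 6*R) = 9*sqrt(-1 + R) + 54*R)
f = 198 (f = (-2*9)*(-5 + 3*(-2)) = -18*(-5 - 6) = -18*(-11) = 198)
f - b(J(5, 4)/42) = 198 - (9*sqrt(-1 + (7 + 4)/42) + 54*((7 + 4)/42)) = 198 - (9*sqrt(-1 + 11*(1/42)) + 54*(11*(1/42))) = 198 - (9*sqrt(-1 + 11/42) + 54*(11/42)) = 198 - (9*sqrt(-31/42) + 99/7) = 198 - (9*(I*sqrt(1302)/42) + 99/7) = 198 - (3*I*sqrt(1302)/14 + 99/7) = 198 - (99/7 + 3*I*sqrt(1302)/14) = 198 + (-99/7 - 3*I*sqrt(1302)/14) = 1287/7 - 3*I*sqrt(1302)/14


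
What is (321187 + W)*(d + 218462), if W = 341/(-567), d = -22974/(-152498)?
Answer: 3033545838222921200/43233183 ≈ 7.0167e+10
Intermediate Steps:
d = 11487/76249 (d = -22974*(-1/152498) = 11487/76249 ≈ 0.15065)
W = -341/567 (W = -1/567*341 = -341/567 ≈ -0.60141)
(321187 + W)*(d + 218462) = (321187 - 341/567)*(11487/76249 + 218462) = (182112688/567)*(16657520525/76249) = 3033545838222921200/43233183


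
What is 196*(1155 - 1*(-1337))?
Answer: 488432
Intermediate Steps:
196*(1155 - 1*(-1337)) = 196*(1155 + 1337) = 196*2492 = 488432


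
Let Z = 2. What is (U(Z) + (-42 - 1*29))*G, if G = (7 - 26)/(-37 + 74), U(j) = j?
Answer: 1311/37 ≈ 35.432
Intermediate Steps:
G = -19/37 ≈ -0.51351
(U(Z) + (-42 - 1*29))*G = (2 + (-42 - 1*29))*(-19/37) = (2 + (-42 - 29))*(-19/37) = (2 - 71)*(-19/37) = -69*(-19/37) = 1311/37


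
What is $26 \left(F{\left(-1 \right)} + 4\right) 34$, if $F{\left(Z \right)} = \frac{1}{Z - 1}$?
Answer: $3094$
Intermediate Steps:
$F{\left(Z \right)} = \frac{1}{-1 + Z}$
$26 \left(F{\left(-1 \right)} + 4\right) 34 = 26 \left(\frac{1}{-1 - 1} + 4\right) 34 = 26 \left(\frac{1}{-2} + 4\right) 34 = 26 \left(- \frac{1}{2} + 4\right) 34 = 26 \cdot \frac{7}{2} \cdot 34 = 91 \cdot 34 = 3094$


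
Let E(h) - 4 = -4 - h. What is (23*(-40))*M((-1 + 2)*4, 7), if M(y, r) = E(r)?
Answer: 6440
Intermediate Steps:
E(h) = -h (E(h) = 4 + (-4 - h) = -h)
M(y, r) = -r
(23*(-40))*M((-1 + 2)*4, 7) = (23*(-40))*(-1*7) = -920*(-7) = 6440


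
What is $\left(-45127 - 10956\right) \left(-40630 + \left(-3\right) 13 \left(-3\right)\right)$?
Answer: $2272090579$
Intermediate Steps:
$\left(-45127 - 10956\right) \left(-40630 + \left(-3\right) 13 \left(-3\right)\right) = - 56083 \left(-40630 - -117\right) = - 56083 \left(-40630 + 117\right) = \left(-56083\right) \left(-40513\right) = 2272090579$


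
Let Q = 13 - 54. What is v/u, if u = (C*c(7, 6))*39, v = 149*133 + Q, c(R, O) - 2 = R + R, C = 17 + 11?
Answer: 103/91 ≈ 1.1319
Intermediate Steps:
C = 28
Q = -41
c(R, O) = 2 + 2*R (c(R, O) = 2 + (R + R) = 2 + 2*R)
v = 19776 (v = 149*133 - 41 = 19817 - 41 = 19776)
u = 17472 (u = (28*(2 + 2*7))*39 = (28*(2 + 14))*39 = (28*16)*39 = 448*39 = 17472)
v/u = 19776/17472 = 19776*(1/17472) = 103/91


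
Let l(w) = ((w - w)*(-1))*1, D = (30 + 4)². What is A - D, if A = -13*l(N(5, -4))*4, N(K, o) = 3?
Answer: -1156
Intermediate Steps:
D = 1156 (D = 34² = 1156)
l(w) = 0 (l(w) = (0*(-1))*1 = 0*1 = 0)
A = 0 (A = -13*0*4 = 0*4 = 0)
A - D = 0 - 1*1156 = 0 - 1156 = -1156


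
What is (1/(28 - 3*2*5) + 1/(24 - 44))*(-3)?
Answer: 33/20 ≈ 1.6500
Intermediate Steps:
(1/(28 - 3*2*5) + 1/(24 - 44))*(-3) = (1/(28 - 6*5) + 1/(-20))*(-3) = (1/(28 - 30) - 1/20)*(-3) = (1/(-2) - 1/20)*(-3) = (-½ - 1/20)*(-3) = -11/20*(-3) = 33/20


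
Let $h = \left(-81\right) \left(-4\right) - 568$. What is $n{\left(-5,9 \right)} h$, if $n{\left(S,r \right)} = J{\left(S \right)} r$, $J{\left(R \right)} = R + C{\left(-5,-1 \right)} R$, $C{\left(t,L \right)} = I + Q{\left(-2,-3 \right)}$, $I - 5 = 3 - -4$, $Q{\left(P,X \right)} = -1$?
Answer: $131760$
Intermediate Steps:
$I = 12$ ($I = 5 + \left(3 - -4\right) = 5 + \left(3 + 4\right) = 5 + 7 = 12$)
$C{\left(t,L \right)} = 11$ ($C{\left(t,L \right)} = 12 - 1 = 11$)
$J{\left(R \right)} = 12 R$ ($J{\left(R \right)} = R + 11 R = 12 R$)
$n{\left(S,r \right)} = 12 S r$
$h = -244$ ($h = 324 - 568 = -244$)
$n{\left(-5,9 \right)} h = 12 \left(-5\right) 9 \left(-244\right) = \left(-540\right) \left(-244\right) = 131760$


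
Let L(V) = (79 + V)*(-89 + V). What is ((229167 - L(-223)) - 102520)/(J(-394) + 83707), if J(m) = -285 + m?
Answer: 437/444 ≈ 0.98423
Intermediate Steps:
L(V) = (-89 + V)*(79 + V)
((229167 - L(-223)) - 102520)/(J(-394) + 83707) = ((229167 - (-7031 + (-223)**2 - 10*(-223))) - 102520)/((-285 - 394) + 83707) = ((229167 - (-7031 + 49729 + 2230)) - 102520)/(-679 + 83707) = ((229167 - 1*44928) - 102520)/83028 = ((229167 - 44928) - 102520)*(1/83028) = (184239 - 102520)*(1/83028) = 81719*(1/83028) = 437/444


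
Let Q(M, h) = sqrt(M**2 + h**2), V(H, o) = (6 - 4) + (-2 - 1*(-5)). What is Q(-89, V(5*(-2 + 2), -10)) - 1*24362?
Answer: -24362 + sqrt(7946) ≈ -24273.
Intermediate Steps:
V(H, o) = 5 (V(H, o) = 2 + (-2 + 5) = 2 + 3 = 5)
Q(-89, V(5*(-2 + 2), -10)) - 1*24362 = sqrt((-89)**2 + 5**2) - 1*24362 = sqrt(7921 + 25) - 24362 = sqrt(7946) - 24362 = -24362 + sqrt(7946)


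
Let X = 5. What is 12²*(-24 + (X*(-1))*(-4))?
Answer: -576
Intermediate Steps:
12²*(-24 + (X*(-1))*(-4)) = 12²*(-24 + (5*(-1))*(-4)) = 144*(-24 - 5*(-4)) = 144*(-24 + 20) = 144*(-4) = -576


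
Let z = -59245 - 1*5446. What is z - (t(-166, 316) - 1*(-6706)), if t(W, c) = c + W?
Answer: -71547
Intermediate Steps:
t(W, c) = W + c
z = -64691 (z = -59245 - 5446 = -64691)
z - (t(-166, 316) - 1*(-6706)) = -64691 - ((-166 + 316) - 1*(-6706)) = -64691 - (150 + 6706) = -64691 - 1*6856 = -64691 - 6856 = -71547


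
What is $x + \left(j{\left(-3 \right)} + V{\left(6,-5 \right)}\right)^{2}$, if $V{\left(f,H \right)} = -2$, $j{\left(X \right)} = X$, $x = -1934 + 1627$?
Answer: $-282$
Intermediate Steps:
$x = -307$
$x + \left(j{\left(-3 \right)} + V{\left(6,-5 \right)}\right)^{2} = -307 + \left(-3 - 2\right)^{2} = -307 + \left(-5\right)^{2} = -307 + 25 = -282$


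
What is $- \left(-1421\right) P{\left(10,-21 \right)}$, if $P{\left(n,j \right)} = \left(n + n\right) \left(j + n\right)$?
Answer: $-312620$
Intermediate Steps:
$P{\left(n,j \right)} = 2 n \left(j + n\right)$
$- \left(-1421\right) P{\left(10,-21 \right)} = - \left(-1421\right) 2 \cdot 10 \left(-21 + 10\right) = - \left(-1421\right) 2 \cdot 10 \left(-11\right) = - \left(-1421\right) \left(-220\right) = \left(-1\right) 312620 = -312620$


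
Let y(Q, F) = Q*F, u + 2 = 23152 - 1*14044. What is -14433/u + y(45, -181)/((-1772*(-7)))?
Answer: -126597651/56475412 ≈ -2.2416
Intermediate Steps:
u = 9106 (u = -2 + (23152 - 1*14044) = -2 + (23152 - 14044) = -2 + 9108 = 9106)
y(Q, F) = F*Q
-14433/u + y(45, -181)/((-1772*(-7))) = -14433/9106 + (-181*45)/((-1772*(-7))) = -14433*1/9106 - 8145/12404 = -14433/9106 - 8145*1/12404 = -14433/9106 - 8145/12404 = -126597651/56475412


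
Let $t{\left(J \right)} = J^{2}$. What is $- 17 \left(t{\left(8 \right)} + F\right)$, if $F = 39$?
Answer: $-1751$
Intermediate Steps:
$- 17 \left(t{\left(8 \right)} + F\right) = - 17 \left(8^{2} + 39\right) = - 17 \left(64 + 39\right) = \left(-17\right) 103 = -1751$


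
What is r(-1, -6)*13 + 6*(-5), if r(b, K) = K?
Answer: -108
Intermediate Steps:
r(-1, -6)*13 + 6*(-5) = -6*13 + 6*(-5) = -78 - 30 = -108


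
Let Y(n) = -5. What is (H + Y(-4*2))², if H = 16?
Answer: 121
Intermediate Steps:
(H + Y(-4*2))² = (16 - 5)² = 11² = 121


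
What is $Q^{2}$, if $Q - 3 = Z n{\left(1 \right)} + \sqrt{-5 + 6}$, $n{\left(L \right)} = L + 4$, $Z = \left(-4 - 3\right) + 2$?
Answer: $441$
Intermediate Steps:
$Z = -5$ ($Z = -7 + 2 = -5$)
$n{\left(L \right)} = 4 + L$
$Q = -21$ ($Q = 3 + \left(- 5 \left(4 + 1\right) + \sqrt{-5 + 6}\right) = 3 + \left(\left(-5\right) 5 + \sqrt{1}\right) = 3 + \left(-25 + 1\right) = 3 - 24 = -21$)
$Q^{2} = \left(-21\right)^{2} = 441$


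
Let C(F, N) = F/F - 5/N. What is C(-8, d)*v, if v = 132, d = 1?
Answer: -528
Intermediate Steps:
C(F, N) = 1 - 5/N
C(-8, d)*v = ((-5 + 1)/1)*132 = (1*(-4))*132 = -4*132 = -528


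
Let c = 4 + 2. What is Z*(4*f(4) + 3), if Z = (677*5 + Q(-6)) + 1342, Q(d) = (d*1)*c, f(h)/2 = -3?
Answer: -98511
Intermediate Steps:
c = 6
f(h) = -6 (f(h) = 2*(-3) = -6)
Q(d) = 6*d (Q(d) = (d*1)*6 = d*6 = 6*d)
Z = 4691 (Z = (677*5 + 6*(-6)) + 1342 = (3385 - 36) + 1342 = 3349 + 1342 = 4691)
Z*(4*f(4) + 3) = 4691*(4*(-6) + 3) = 4691*(-24 + 3) = 4691*(-21) = -98511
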